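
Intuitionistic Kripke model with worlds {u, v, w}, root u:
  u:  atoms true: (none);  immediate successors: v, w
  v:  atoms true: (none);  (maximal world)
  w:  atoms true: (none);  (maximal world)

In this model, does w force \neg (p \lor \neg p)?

No

w \nVdash \neg (p \lor \neg p) since w is accessible from w and w \Vdash p \lor \neg p.
w \Vdash p \lor \neg p via the disjunct \neg p.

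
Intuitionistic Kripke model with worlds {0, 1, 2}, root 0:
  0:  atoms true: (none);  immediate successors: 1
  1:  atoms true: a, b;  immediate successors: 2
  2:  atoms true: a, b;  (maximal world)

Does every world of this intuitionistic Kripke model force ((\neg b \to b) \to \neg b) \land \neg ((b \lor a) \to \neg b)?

No

Not every world: 0 \nVdash ((\neg b \to b) \to \neg b) \land \neg ((b \lor a) \to \neg b).
0 \nVdash ((\neg b \to b) \to \neg b) \land \neg ((b \lor a) \to \neg b) since 0 fails (\neg b \to b) \to \neg b.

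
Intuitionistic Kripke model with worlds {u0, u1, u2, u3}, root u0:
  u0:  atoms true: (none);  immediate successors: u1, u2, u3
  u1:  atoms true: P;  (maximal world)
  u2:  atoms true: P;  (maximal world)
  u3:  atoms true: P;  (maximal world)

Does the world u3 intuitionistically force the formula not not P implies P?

u3 forces not not P implies P: every world accessible from u3 that forces not not P (namely u3) also forces P.

Yes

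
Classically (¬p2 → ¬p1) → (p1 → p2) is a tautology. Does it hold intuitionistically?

No

This is the converse of contraposition, which is not intuitionistically valid.
A Kripke countermodel: worlds 0, 1; order generated by 0 ≤ 1; atoms true at each world — 0:{p1}; 1:{p1,p2}.
0 ⊮ (¬p2 → ¬p1) → (p1 → p2): already at 0 itself, 0 ⊩ ¬p2 → ¬p1 but 0 ⊮ p1 → p2.
0 ⊮ p1 → p2: already at 0 itself, 0 ⊩ p1 but 0 ⊮ p2.
0 lacks atom p2, so 0 ⊮ p2.
So the root 0 does not force the formula.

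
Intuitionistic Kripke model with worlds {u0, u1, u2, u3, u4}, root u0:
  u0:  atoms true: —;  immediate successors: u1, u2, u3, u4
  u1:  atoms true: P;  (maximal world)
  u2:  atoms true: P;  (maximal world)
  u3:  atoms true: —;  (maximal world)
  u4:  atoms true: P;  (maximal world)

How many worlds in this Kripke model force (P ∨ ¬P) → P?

u0: does not force it — u0 ⊮ (P ∨ ¬P) → P: at the accessible world u3, u3 ⊩ P ∨ ¬P but u3 ⊮ P.
u1: forces it.
u2: forces it.
u3: does not force it — u3 ⊮ (P ∨ ¬P) → P: already at u3 itself, u3 ⊩ P ∨ ¬P but u3 ⊮ P.
u4: forces it.
Worlds forcing the formula: {u1, u2, u4}.

3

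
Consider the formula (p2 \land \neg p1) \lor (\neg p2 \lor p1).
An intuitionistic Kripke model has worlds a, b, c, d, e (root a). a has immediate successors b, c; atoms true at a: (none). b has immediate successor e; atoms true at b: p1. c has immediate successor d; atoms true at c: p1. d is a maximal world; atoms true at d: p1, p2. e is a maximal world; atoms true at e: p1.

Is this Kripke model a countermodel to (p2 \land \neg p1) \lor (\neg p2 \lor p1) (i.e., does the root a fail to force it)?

Yes

a \nVdash (p2 \land \neg p1) \lor (\neg p2 \lor p1): neither disjunct is forced at a.
a \nVdash p2 \land \neg p1 since a fails p2.
So the root a does not force (p2 \land \neg p1) \lor (\neg p2 \lor p1); the model is a countermodel.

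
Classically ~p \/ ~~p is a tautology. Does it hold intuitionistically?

No

This is the weak law of excluded middle, which is not intuitionistically valid.
A Kripke countermodel: worlds w0, w1, w2; order generated by w0 <= w1, w0 <= w2; atoms true at each world — w0:{}; w1:{p}; w2:{}.
w0 ||-/- ~p \/ ~~p: neither disjunct is forced at w0.
w0 ||-/- ~p since w1 is accessible from w0 and w1 ||- p.
So the root w0 does not force the formula.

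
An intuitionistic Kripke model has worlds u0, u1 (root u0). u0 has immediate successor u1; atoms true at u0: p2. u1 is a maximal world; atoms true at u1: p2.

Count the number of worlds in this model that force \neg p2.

0

u0: does not force it — u0 \nVdash \neg p2 since u0 is accessible from u0 and u0 \Vdash p2.
u1: does not force it — u1 \nVdash \neg p2 since u1 is accessible from u1 and u1 \Vdash p2.
Worlds forcing the formula: { }.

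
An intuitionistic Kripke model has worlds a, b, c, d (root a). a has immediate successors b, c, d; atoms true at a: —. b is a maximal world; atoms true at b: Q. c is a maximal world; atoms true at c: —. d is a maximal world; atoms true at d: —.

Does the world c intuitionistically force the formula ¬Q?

c ⊩ ¬Q: no world accessible from c forces Q.

Yes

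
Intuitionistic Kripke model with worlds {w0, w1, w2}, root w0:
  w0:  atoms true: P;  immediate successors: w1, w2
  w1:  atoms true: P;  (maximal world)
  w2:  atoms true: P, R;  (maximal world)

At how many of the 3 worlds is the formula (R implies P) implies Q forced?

w0: does not force it — w0 does not force (R implies P) implies Q: already at w0 itself, w0 forces R implies P but w0 does not force Q.
w1: does not force it — w1 does not force (R implies P) implies Q: already at w1 itself, w1 forces R implies P but w1 does not force Q.
w2: does not force it — w2 does not force (R implies P) implies Q: already at w2 itself, w2 forces R implies P but w2 does not force Q.
Worlds forcing the formula: { }.

0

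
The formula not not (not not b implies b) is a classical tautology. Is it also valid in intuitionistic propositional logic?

Yes

This is the double negation of double-negation elimination, which is intuitionistically derivable.
By Glivenko's theorem the double negation of any classical propositional tautology is intuitionistically provable; not not b implies b is classically a tautology.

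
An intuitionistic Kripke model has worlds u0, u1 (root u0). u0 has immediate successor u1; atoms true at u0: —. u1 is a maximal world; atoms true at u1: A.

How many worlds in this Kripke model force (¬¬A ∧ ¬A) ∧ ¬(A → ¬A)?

u0: does not force it — u0 ⊮ (¬¬A ∧ ¬A) ∧ ¬(A → ¬A) since u0 fails ¬¬A ∧ ¬A.
u1: does not force it — u1 ⊮ (¬¬A ∧ ¬A) ∧ ¬(A → ¬A) since u1 fails ¬¬A ∧ ¬A.
Worlds forcing the formula: { }.

0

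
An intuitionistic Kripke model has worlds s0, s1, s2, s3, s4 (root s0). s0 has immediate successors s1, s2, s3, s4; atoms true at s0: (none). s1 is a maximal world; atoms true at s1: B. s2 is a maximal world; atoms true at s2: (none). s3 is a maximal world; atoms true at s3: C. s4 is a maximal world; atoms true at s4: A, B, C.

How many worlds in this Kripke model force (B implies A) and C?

s0: does not force it — s0 does not force (B implies A) and C since s0 fails B implies A.
s1: does not force it — s1 does not force (B implies A) and C since s1 fails B implies A.
s2: does not force it — s2 does not force (B implies A) and C since s2 fails C.
s3: forces it.
s4: forces it.
Worlds forcing the formula: {s3, s4}.

2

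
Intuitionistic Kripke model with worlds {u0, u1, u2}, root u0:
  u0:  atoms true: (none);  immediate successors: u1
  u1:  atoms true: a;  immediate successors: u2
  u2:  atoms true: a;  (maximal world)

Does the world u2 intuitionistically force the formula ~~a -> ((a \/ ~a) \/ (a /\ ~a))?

Yes

u2 ||- ~~a -> ((a \/ ~a) \/ (a /\ ~a)): every world accessible from u2 that forces ~~a (namely u2) also forces (a \/ ~a) \/ (a /\ ~a).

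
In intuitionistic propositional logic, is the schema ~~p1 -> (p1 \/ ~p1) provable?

This is a variant of double-negation elimination (deriving excluded middle from double negation), which is not intuitionistically valid.
A Kripke countermodel: worlds u0, u1; order generated by u0 <= u1; atoms true at each world — u0:{}; u1:{p1}.
u0 ||-/- ~~p1 -> (p1 \/ ~p1): already at u0 itself, u0 ||- ~~p1 but u0 ||-/- p1 \/ ~p1.
u0 ||-/- p1 \/ ~p1: neither disjunct is forced at u0.
u0 lacks atom p1, so u0 ||-/- p1.
So the root u0 does not force the formula.

No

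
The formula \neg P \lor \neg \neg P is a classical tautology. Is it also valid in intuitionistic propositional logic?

This is the weak law of excluded middle, which is not intuitionistically valid.
A Kripke countermodel: worlds u, v, w; order generated by u \le v, u \le w; atoms true at each world — u:{}; v:{P}; w:{}.
u \nVdash \neg P \lor \neg \neg P: neither disjunct is forced at u.
u \nVdash \neg P since v is accessible from u and v \Vdash P.
So the root u does not force the formula.

No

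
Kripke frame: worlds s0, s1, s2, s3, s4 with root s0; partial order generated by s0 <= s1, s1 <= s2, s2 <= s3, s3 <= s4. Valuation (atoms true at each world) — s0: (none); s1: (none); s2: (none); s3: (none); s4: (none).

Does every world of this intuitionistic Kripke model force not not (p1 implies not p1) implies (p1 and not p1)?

Not every world: s0 does not force not not (p1 implies not p1) implies (p1 and not p1).
s0 does not force not not (p1 implies not p1) implies (p1 and not p1): already at s0 itself, s0 forces not not (p1 implies not p1) but s0 does not force p1 and not p1.
s0 does not force p1 and not p1 since s0 fails p1.

No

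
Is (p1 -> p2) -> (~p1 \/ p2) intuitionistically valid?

No

This is the material-implication-as-disjunction principle, which is not intuitionistically valid.
A Kripke countermodel: worlds a, b; order generated by a <= b; atoms true at each world — a:{}; b:{p1,p2}.
a ||-/- (p1 -> p2) -> (~p1 \/ p2): already at a itself, a ||- p1 -> p2 but a ||-/- ~p1 \/ p2.
a ||-/- ~p1 \/ p2: neither disjunct is forced at a.
a ||-/- ~p1 since b is accessible from a and b ||- p1.
So the root a does not force the formula.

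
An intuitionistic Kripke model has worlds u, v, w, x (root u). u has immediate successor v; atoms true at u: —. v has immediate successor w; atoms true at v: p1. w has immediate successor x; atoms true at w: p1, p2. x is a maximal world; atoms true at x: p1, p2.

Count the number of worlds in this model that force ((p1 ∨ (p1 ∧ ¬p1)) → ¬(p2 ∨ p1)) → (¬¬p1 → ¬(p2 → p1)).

u: forces it.
v: forces it.
w: forces it.
x: forces it.
Worlds forcing the formula: {u, v, w, x}.

4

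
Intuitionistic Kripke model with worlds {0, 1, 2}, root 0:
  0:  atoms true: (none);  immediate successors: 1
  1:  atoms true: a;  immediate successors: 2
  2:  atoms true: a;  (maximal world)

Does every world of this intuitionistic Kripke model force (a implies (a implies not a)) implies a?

Yes

0 forces (a implies (a implies not a)) implies a vacuously: no world accessible from 0 forces the antecedent a implies (a implies not a).
Since the root 0 forces (a implies (a implies not a)) implies a and forcing is persistent (monotone upward), every world forces it.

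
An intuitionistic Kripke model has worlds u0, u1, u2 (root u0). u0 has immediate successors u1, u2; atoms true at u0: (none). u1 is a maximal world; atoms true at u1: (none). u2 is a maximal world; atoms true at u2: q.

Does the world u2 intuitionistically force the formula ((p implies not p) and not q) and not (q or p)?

u2 does not force ((p implies not p) and not q) and not (q or p) since u2 fails (p implies not p) and not q.

No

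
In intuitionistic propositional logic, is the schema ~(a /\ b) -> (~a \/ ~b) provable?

No

This is the constructively invalid direction of De Morgan's law for conjunction, which is not intuitionistically valid.
A Kripke countermodel: worlds u, v, w; order generated by u <= v, u <= w; atoms true at each world — u:{}; v:{a}; w:{b}.
u ||-/- ~(a /\ b) -> (~a \/ ~b): already at u itself, u ||- ~(a /\ b) but u ||-/- ~a \/ ~b.
u ||-/- ~a \/ ~b: neither disjunct is forced at u.
u ||-/- ~a since v is accessible from u and v ||- a.
So the root u does not force the formula.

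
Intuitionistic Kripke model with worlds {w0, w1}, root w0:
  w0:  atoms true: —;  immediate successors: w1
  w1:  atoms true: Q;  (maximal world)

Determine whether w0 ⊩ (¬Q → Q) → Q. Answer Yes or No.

w0 ⊮ (¬Q → Q) → Q: already at w0 itself, w0 ⊩ ¬Q → Q but w0 ⊮ Q.
w0 lacks atom Q, so w0 ⊮ Q.

No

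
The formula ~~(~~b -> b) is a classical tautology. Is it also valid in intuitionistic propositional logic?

This is the double negation of double-negation elimination, which is intuitionistically derivable.
By Glivenko's theorem the double negation of any classical propositional tautology is intuitionistically provable; ~~b -> b is classically a tautology.

Yes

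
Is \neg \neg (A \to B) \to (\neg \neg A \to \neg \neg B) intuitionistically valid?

This is the distribution of double negation over implication, which is intuitionistically derivable.
Assume \neg \neg (A \to B) and \neg \neg A; suppose \neg B. Then A \to B would give \neg A (by contraposition), contradicting \neg \neg A; so \neg (A \to B), contradicting \neg \neg (A \to B). Hence \neg \neg B.

Yes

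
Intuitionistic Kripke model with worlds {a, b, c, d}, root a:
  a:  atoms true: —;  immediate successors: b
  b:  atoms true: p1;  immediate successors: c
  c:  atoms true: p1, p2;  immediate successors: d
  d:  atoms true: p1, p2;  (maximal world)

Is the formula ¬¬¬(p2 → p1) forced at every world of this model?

Not every world: a ⊮ ¬¬¬(p2 → p1).
a ⊮ ¬¬¬(p2 → p1) since a is accessible from a and a ⊩ ¬¬(p2 → p1).
a ⊩ ¬¬(p2 → p1): no world accessible from a forces ¬(p2 → p1).

No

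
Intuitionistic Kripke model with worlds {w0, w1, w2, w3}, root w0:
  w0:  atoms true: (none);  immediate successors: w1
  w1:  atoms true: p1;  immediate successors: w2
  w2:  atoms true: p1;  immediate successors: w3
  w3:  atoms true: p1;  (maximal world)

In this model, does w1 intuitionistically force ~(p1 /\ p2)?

w1 ||- ~(p1 /\ p2): no world accessible from w1 forces p1 /\ p2.

Yes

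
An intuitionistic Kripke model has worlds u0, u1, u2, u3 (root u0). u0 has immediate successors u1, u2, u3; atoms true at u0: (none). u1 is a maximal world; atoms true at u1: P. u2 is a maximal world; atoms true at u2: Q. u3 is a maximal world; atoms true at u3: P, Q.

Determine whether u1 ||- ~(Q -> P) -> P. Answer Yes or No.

u1 ||- ~(Q -> P) -> P vacuously: no world accessible from u1 forces the antecedent ~(Q -> P).

Yes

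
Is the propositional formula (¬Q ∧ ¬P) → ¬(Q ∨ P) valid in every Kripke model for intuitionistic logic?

Yes

This is a constructively valid De Morgan direction (conjunction of negations to negated disjunction), which is intuitionistically derivable.
If both ¬Q and ¬P hold at a world, no accessible world forces Q or forces P, so none forces Q ∨ P.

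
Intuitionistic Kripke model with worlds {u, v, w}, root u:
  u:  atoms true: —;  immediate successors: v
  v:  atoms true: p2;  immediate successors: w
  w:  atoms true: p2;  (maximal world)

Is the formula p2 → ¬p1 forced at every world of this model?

u ⊩ p2 → ¬p1: every world accessible from u that forces p2 (namely v, w) also forces ¬p1.
Since the root u forces p2 → ¬p1 and forcing is persistent (monotone upward), every world forces it.

Yes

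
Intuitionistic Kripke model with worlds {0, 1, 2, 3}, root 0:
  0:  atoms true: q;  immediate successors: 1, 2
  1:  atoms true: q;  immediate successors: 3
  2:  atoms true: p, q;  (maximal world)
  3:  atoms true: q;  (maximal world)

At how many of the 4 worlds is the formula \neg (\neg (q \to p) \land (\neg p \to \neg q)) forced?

4

0: forces it.
1: forces it.
2: forces it.
3: forces it.
Worlds forcing the formula: {0, 1, 2, 3}.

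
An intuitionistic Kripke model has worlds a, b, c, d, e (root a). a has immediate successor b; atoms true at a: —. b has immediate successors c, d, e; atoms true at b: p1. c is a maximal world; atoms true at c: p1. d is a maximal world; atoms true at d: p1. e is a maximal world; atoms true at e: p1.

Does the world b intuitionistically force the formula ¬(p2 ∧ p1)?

b ⊩ ¬(p2 ∧ p1): no world accessible from b forces p2 ∧ p1.

Yes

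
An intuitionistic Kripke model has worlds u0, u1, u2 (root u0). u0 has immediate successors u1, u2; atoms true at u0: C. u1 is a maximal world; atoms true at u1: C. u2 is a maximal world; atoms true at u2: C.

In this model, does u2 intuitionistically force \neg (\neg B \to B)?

Yes

u2 \Vdash \neg (\neg B \to B): no world accessible from u2 forces \neg B \to B.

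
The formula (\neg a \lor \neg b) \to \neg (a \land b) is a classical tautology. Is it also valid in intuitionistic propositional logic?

This is a constructively valid De Morgan direction (disjunction of negations to negated conjunction), which is intuitionistically derivable.
If \neg a holds at a world then no accessible world forces a, hence none forces a \land b; likewise for \neg b.

Yes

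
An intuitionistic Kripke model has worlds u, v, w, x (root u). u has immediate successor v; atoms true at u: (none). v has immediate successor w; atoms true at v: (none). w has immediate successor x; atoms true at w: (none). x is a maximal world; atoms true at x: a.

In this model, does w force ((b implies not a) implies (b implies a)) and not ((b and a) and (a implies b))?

Yes

w forces ((b implies not a) implies (b implies a)) and not ((b and a) and (a implies b)) since w forces both conjuncts.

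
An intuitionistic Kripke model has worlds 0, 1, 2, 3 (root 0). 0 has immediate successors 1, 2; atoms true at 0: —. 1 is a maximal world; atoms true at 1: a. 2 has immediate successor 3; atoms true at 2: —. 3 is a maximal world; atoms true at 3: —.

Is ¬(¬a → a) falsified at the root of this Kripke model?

Yes

0 ⊮ ¬(¬a → a) since 1 is accessible from 0 and 1 ⊩ ¬a → a.
1 ⊩ ¬a → a vacuously: no world accessible from 1 forces the antecedent ¬a.
So the root 0 does not force ¬(¬a → a); the model is a countermodel.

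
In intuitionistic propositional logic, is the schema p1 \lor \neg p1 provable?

This is the law of excluded middle, which is not intuitionistically valid.
A Kripke countermodel: worlds w0, w1; order generated by w0 \le w1; atoms true at each world — w0:{}; w1:{p1}.
w0 \nVdash p1 \lor \neg p1: neither disjunct is forced at w0.
w0 lacks atom p1, so w0 \nVdash p1.
So the root w0 does not force the formula.

No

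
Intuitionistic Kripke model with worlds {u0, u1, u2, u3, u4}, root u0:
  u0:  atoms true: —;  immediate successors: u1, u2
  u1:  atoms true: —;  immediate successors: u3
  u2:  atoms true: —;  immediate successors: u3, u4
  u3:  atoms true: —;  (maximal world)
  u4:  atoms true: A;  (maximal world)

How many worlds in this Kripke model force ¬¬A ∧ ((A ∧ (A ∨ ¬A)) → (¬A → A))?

1

u0: does not force it — u0 ⊮ ¬¬A ∧ ((A ∧ (A ∨ ¬A)) → (¬A → A)) since u0 fails ¬¬A.
u1: does not force it — u1 ⊮ ¬¬A ∧ ((A ∧ (A ∨ ¬A)) → (¬A → A)) since u1 fails ¬¬A.
u2: does not force it — u2 ⊮ ¬¬A ∧ ((A ∧ (A ∨ ¬A)) → (¬A → A)) since u2 fails ¬¬A.
u3: does not force it.
u4: forces it.
Worlds forcing the formula: {u4}.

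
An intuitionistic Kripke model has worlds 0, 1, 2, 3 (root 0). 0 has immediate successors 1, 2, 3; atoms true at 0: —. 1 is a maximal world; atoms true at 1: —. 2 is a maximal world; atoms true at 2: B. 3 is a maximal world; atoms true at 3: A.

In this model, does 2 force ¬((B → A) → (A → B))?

2 ⊮ ¬((B → A) → (A → B)) since 2 is accessible from 2 and 2 ⊩ (B → A) → (A → B).
2 ⊩ (B → A) → (A → B) vacuously: no world accessible from 2 forces the antecedent B → A.

No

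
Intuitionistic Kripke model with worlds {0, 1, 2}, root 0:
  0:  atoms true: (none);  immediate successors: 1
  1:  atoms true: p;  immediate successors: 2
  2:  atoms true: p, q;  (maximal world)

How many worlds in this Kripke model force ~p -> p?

0: forces it.
1: forces it.
2: forces it.
Worlds forcing the formula: {0, 1, 2}.

3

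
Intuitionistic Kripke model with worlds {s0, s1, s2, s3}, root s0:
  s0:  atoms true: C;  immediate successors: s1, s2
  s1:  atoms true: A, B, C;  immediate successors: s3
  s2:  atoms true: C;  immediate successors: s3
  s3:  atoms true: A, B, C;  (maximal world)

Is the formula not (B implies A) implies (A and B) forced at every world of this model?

Yes

s0 forces not (B implies A) implies (A and B) vacuously: no world accessible from s0 forces the antecedent not (B implies A).
Since the root s0 forces not (B implies A) implies (A and B) and forcing is persistent (monotone upward), every world forces it.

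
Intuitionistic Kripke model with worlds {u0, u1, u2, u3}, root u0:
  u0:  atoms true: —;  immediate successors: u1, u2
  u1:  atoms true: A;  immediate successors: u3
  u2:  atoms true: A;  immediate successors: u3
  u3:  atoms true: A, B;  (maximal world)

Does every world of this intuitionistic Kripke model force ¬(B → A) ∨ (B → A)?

Yes

u0 ⊩ ¬(B → A) ∨ (B → A) via the disjunct B → A.
Since the root u0 forces ¬(B → A) ∨ (B → A) and forcing is persistent (monotone upward), every world forces it.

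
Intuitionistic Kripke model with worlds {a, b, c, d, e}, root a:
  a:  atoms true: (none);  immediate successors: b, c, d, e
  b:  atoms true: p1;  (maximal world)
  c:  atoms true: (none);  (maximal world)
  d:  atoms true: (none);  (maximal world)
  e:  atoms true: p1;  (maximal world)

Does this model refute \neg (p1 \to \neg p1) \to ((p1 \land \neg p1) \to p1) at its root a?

a \Vdash \neg (p1 \to \neg p1) \to ((p1 \land \neg p1) \to p1): every world accessible from a that forces \neg (p1 \to \neg p1) (namely b, e) also forces (p1 \land \neg p1) \to p1.
So the root a forces \neg (p1 \to \neg p1) \to ((p1 \land \neg p1) \to p1); the model is not a countermodel.

No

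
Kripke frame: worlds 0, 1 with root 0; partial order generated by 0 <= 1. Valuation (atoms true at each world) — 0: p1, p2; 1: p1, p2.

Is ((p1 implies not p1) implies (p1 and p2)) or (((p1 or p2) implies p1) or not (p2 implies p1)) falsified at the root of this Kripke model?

No

0 forces ((p1 implies not p1) implies (p1 and p2)) or (((p1 or p2) implies p1) or not (p2 implies p1)) via the disjunct (p1 implies not p1) implies (p1 and p2).
So the root 0 forces ((p1 implies not p1) implies (p1 and p2)) or (((p1 or p2) implies p1) or not (p2 implies p1)); the model is not a countermodel.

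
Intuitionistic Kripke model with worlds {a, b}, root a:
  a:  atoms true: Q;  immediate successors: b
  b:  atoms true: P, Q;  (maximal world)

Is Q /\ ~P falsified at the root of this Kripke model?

a ||-/- Q /\ ~P since a fails ~P.
So the root a does not force Q /\ ~P; the model is a countermodel.

Yes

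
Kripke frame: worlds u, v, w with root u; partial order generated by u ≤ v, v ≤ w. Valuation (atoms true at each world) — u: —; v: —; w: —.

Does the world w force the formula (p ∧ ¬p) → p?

w ⊩ (p ∧ ¬p) → p vacuously: no world accessible from w forces the antecedent p ∧ ¬p.

Yes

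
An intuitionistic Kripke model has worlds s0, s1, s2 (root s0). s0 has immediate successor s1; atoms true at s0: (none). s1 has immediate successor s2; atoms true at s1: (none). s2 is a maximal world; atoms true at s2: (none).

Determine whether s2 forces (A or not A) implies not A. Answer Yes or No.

Yes

s2 forces (A or not A) implies not A: every world accessible from s2 that forces A or not A (namely s2) also forces not A.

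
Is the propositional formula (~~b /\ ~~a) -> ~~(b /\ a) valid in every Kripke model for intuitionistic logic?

This is the distribution of double negation over conjunction, which is intuitionistically derivable.
Assume ~~b, ~~a, and ~(b /\ a). From b we'd get ~a (since b /\ a is refuted), contradicting ~~a; so ~b, contradicting ~~b.

Yes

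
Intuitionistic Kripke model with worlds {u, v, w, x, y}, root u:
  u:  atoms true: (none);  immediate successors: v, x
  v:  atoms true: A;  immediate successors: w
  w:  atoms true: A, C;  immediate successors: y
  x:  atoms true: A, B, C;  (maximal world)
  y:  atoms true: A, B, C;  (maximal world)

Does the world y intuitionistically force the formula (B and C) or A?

y forces (B and C) or A via the disjunct B and C.

Yes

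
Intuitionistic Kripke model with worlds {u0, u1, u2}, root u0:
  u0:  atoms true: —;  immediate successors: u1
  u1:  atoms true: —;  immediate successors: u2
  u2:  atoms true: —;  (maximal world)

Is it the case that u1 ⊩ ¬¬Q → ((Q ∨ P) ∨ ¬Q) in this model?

u1 ⊩ ¬¬Q → ((Q ∨ P) ∨ ¬Q) vacuously: no world accessible from u1 forces the antecedent ¬¬Q.

Yes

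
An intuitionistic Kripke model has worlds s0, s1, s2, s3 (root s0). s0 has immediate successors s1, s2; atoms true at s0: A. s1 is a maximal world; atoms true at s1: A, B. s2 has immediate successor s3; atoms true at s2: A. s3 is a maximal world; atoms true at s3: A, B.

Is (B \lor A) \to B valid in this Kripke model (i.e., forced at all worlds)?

No

Not every world: s0 \nVdash (B \lor A) \to B.
s0 \nVdash (B \lor A) \to B: already at s0 itself, s0 \Vdash B \lor A but s0 \nVdash B.
s0 lacks atom B, so s0 \nVdash B.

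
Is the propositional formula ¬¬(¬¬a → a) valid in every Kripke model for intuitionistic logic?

Yes

This is the double negation of double-negation elimination, which is intuitionistically derivable.
By Glivenko's theorem the double negation of any classical propositional tautology is intuitionistically provable; ¬¬a → a is classically a tautology.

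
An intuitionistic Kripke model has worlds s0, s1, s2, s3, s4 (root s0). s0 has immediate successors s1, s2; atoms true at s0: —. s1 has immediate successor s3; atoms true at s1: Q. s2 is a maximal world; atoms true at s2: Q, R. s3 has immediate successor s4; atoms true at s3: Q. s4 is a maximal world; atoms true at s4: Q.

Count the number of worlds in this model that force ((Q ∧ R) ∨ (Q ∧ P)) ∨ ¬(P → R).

1

s0: does not force it — s0 ⊮ ((Q ∧ R) ∨ (Q ∧ P)) ∨ ¬(P → R): neither disjunct is forced at s0.
s1: does not force it — s1 ⊮ ((Q ∧ R) ∨ (Q ∧ P)) ∨ ¬(P → R): neither disjunct is forced at s1.
s2: forces it.
s3: does not force it.
s4: does not force it.
Worlds forcing the formula: {s2}.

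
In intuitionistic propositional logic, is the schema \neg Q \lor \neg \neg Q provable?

No

This is the weak law of excluded middle, which is not intuitionistically valid.
A Kripke countermodel: worlds s0, s1, s2; order generated by s0 \le s1, s0 \le s2; atoms true at each world — s0:{}; s1:{Q}; s2:{}.
s0 \nVdash \neg Q \lor \neg \neg Q: neither disjunct is forced at s0.
s0 \nVdash \neg Q since s1 is accessible from s0 and s1 \Vdash Q.
So the root s0 does not force the formula.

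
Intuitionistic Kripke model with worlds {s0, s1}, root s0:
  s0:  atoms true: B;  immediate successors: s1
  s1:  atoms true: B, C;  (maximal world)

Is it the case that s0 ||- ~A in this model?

s0 ||- ~A: no world accessible from s0 forces A.

Yes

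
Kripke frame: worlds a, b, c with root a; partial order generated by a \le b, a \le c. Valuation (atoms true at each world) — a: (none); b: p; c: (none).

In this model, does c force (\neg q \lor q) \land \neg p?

Yes

c \Vdash (\neg q \lor q) \land \neg p since c forces both conjuncts.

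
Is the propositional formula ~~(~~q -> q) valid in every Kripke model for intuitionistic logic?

Yes

This is the double negation of double-negation elimination, which is intuitionistically derivable.
By Glivenko's theorem the double negation of any classical propositional tautology is intuitionistically provable; ~~q -> q is classically a tautology.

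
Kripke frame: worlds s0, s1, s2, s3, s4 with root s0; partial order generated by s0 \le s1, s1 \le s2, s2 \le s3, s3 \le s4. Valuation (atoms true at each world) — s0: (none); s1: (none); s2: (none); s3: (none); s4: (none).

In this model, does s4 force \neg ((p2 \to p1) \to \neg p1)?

s4 \nVdash \neg ((p2 \to p1) \to \neg p1) since s4 is accessible from s4 and s4 \Vdash (p2 \to p1) \to \neg p1.
s4 \Vdash (p2 \to p1) \to \neg p1: every world accessible from s4 that forces p2 \to p1 (namely s4) also forces \neg p1.

No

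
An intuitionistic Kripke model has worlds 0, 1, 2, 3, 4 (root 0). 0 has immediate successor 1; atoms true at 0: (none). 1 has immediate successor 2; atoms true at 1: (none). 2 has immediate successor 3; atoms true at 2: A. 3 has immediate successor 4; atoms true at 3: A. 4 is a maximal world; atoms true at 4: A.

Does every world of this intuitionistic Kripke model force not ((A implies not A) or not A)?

0 forces not ((A implies not A) or not A): no world accessible from 0 forces (A implies not A) or not A.
Since the root 0 forces not ((A implies not A) or not A) and forcing is persistent (monotone upward), every world forces it.

Yes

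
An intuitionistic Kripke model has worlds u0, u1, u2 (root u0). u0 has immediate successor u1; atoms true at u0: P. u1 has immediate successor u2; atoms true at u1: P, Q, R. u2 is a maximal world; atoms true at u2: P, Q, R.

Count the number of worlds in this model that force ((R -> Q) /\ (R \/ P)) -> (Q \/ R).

u0: does not force it — u0 ||-/- ((R -> Q) /\ (R \/ P)) -> (Q \/ R): already at u0 itself, u0 ||- (R -> Q) /\ (R \/ P) but u0 ||-/- Q \/ R.
u1: forces it.
u2: forces it.
Worlds forcing the formula: {u1, u2}.

2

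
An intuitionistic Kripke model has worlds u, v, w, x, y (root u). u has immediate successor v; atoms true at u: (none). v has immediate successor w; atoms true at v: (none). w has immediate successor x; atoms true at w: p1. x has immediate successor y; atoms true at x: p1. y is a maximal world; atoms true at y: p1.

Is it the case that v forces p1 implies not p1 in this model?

No

v does not force p1 implies not p1: at the accessible world w, w forces p1 but w does not force not p1.
w does not force not p1 since w is accessible from w and w forces p1.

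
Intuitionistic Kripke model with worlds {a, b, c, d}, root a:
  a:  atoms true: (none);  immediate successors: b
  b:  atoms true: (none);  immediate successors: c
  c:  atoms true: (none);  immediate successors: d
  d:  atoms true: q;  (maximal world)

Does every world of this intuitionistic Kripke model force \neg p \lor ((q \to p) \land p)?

a \Vdash \neg p \lor ((q \to p) \land p) via the disjunct \neg p.
Since the root a forces \neg p \lor ((q \to p) \land p) and forcing is persistent (monotone upward), every world forces it.

Yes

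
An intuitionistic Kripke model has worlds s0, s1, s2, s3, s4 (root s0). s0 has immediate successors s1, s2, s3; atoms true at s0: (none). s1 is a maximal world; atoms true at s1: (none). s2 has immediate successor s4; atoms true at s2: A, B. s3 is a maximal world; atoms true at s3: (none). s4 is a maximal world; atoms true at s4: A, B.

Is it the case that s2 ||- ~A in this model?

No

s2 ||-/- ~A since s2 is accessible from s2 and s2 ||- A.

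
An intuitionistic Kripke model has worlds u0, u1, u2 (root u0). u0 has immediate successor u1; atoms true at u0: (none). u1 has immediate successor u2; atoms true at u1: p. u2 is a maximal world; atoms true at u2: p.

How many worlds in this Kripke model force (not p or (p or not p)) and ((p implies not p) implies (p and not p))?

2

u0: does not force it — u0 does not force (not p or (p or not p)) and ((p implies not p) implies (p and not p)) since u0 fails not p or (p or not p).
u1: forces it.
u2: forces it.
Worlds forcing the formula: {u1, u2}.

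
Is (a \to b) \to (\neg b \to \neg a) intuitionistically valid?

This is the forward direction of contraposition, which is intuitionistically derivable.
Assume a \to b and \neg b. If a held then b would follow, contradicting \neg b; so \neg a.

Yes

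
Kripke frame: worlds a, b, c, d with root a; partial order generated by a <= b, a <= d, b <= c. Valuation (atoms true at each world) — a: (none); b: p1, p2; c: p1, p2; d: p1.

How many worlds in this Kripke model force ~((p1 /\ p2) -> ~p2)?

a: does not force it — a ||-/- ~((p1 /\ p2) -> ~p2) since d is accessible from a and d ||- (p1 /\ p2) -> ~p2.
b: forces it.
c: forces it.
d: does not force it — d ||-/- ~((p1 /\ p2) -> ~p2) since d is accessible from d and d ||- (p1 /\ p2) -> ~p2.
Worlds forcing the formula: {b, c}.

2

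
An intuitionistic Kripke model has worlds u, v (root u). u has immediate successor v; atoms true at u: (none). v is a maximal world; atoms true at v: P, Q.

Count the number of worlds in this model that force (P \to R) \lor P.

1

u: does not force it — u \nVdash (P \to R) \lor P: neither disjunct is forced at u.
v: forces it.
Worlds forcing the formula: {v}.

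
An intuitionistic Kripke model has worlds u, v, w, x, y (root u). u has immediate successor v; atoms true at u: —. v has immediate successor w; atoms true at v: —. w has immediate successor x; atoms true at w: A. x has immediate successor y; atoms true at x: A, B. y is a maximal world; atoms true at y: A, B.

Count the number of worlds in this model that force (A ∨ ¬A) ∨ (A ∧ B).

3

u: does not force it — u ⊮ (A ∨ ¬A) ∨ (A ∧ B): neither disjunct is forced at u.
v: does not force it.
w: forces it.
x: forces it.
y: forces it.
Worlds forcing the formula: {w, x, y}.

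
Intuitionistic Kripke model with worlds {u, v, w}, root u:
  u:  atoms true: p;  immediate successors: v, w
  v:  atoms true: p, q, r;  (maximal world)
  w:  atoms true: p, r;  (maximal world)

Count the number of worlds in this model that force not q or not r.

1

u: does not force it — u does not force not q or not r: neither disjunct is forced at u.
v: does not force it — v does not force not q or not r: neither disjunct is forced at v.
w: forces it.
Worlds forcing the formula: {w}.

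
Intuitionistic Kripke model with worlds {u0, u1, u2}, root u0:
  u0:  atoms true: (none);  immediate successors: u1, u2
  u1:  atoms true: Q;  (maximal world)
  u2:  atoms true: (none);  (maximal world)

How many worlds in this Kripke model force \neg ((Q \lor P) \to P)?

u0: does not force it — u0 \nVdash \neg ((Q \lor P) \to P) since u2 is accessible from u0 and u2 \Vdash (Q \lor P) \to P.
u1: forces it.
u2: does not force it.
Worlds forcing the formula: {u1}.

1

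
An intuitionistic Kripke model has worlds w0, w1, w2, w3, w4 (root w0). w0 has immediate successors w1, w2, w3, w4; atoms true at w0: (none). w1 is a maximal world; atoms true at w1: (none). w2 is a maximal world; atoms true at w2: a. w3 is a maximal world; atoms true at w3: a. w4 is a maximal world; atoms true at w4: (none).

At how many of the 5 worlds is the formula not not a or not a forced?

w0: does not force it — w0 does not force not not a or not a: neither disjunct is forced at w0.
w1: forces it.
w2: forces it.
w3: forces it.
w4: forces it.
Worlds forcing the formula: {w1, w2, w3, w4}.

4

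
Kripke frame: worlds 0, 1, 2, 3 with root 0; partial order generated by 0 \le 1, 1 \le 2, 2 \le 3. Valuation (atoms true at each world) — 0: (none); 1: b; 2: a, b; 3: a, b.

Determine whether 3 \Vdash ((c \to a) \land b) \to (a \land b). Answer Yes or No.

Yes

3 \Vdash ((c \to a) \land b) \to (a \land b): every world accessible from 3 that forces (c \to a) \land b (namely 3) also forces a \land b.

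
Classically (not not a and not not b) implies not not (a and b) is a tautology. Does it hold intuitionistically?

This is the distribution of double negation over conjunction, which is intuitionistically derivable.
Assume not not a, not not b, and not (a and b). From a we'd get not b (since a and b is refuted), contradicting not not b; so not a, contradicting not not a.

Yes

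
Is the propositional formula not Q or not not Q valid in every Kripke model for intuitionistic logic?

This is the weak law of excluded middle, which is not intuitionistically valid.
A Kripke countermodel: worlds s0, s1, s2; order generated by s0 <= s1, s0 <= s2; atoms true at each world — s0:{}; s1:{Q}; s2:{}.
s0 does not force not Q or not not Q: neither disjunct is forced at s0.
s0 does not force not Q since s1 is accessible from s0 and s1 forces Q.
So the root s0 does not force the formula.

No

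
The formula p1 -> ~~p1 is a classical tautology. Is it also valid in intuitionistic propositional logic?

Yes

This is double-negation introduction, which is intuitionistically derivable.
If a world forces p1 then every accessible world forces p1 (persistence), so none forces ~p1; hence ~~p1.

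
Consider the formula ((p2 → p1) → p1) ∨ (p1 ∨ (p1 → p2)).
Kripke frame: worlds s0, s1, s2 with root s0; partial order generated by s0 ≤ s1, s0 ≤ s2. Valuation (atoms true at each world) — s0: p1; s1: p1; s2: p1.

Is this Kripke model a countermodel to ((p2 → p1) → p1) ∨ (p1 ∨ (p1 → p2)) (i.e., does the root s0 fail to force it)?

s0 ⊩ ((p2 → p1) → p1) ∨ (p1 ∨ (p1 → p2)) via the disjunct (p2 → p1) → p1.
So the root s0 forces ((p2 → p1) → p1) ∨ (p1 ∨ (p1 → p2)); the model is not a countermodel.

No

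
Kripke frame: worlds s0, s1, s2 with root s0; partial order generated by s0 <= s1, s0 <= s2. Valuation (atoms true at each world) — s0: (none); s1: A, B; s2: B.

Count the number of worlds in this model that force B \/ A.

2

s0: does not force it — s0 ||-/- B \/ A: neither disjunct is forced at s0.
s1: forces it.
s2: forces it.
Worlds forcing the formula: {s1, s2}.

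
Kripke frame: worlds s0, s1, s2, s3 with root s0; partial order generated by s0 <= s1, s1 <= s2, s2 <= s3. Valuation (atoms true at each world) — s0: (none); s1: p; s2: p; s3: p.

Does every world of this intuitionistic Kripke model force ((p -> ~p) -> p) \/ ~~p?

s0 ||- ((p -> ~p) -> p) \/ ~~p via the disjunct (p -> ~p) -> p.
Since the root s0 forces ((p -> ~p) -> p) \/ ~~p and forcing is persistent (monotone upward), every world forces it.

Yes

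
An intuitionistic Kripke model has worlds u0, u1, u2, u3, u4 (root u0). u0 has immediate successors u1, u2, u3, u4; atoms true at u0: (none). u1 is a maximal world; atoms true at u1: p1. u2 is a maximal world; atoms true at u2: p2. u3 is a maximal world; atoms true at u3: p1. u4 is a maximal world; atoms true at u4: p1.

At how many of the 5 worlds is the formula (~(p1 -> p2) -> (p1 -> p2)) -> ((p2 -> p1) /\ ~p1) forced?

3

u0: does not force it — u0 ||-/- (~(p1 -> p2) -> (p1 -> p2)) -> ((p2 -> p1) /\ ~p1): at the accessible world u2, u2 ||- ~(p1 -> p2) -> (p1 -> p2) but u2 ||-/- (p2 -> p1) /\ ~p1.
u1: forces it.
u2: does not force it — u2 ||-/- (~(p1 -> p2) -> (p1 -> p2)) -> ((p2 -> p1) /\ ~p1): already at u2 itself, u2 ||- ~(p1 -> p2) -> (p1 -> p2) but u2 ||-/- (p2 -> p1) /\ ~p1.
u3: forces it.
u4: forces it.
Worlds forcing the formula: {u1, u3, u4}.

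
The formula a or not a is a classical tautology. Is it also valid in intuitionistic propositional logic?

This is the law of excluded middle, which is not intuitionistically valid.
A Kripke countermodel: worlds s0, s1; order generated by s0 <= s1; atoms true at each world — s0:{}; s1:{a}.
s0 does not force a or not a: neither disjunct is forced at s0.
s0 lacks atom a, so s0 does not force a.
So the root s0 does not force the formula.

No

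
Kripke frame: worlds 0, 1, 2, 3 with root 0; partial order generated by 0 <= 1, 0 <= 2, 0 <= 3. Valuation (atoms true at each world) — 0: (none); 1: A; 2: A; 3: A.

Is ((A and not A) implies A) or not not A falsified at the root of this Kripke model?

No

0 forces ((A and not A) implies A) or not not A via the disjunct (A and not A) implies A.
So the root 0 forces ((A and not A) implies A) or not not A; the model is not a countermodel.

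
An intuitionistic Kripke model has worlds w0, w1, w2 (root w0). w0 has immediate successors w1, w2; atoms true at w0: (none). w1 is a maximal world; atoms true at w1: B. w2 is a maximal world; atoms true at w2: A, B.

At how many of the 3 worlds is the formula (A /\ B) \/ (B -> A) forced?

1

w0: does not force it — w0 ||-/- (A /\ B) \/ (B -> A): neither disjunct is forced at w0.
w1: does not force it — w1 ||-/- (A /\ B) \/ (B -> A): neither disjunct is forced at w1.
w2: forces it.
Worlds forcing the formula: {w2}.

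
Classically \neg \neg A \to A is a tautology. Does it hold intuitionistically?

No

This is double-negation elimination, which is not intuitionistically valid.
A Kripke countermodel: worlds 0, 1; order generated by 0 \le 1; atoms true at each world — 0:{}; 1:{A}.
0 \nVdash \neg \neg A \to A: already at 0 itself, 0 \Vdash \neg \neg A but 0 \nVdash A.
0 lacks atom A, so 0 \nVdash A.
So the root 0 does not force the formula.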